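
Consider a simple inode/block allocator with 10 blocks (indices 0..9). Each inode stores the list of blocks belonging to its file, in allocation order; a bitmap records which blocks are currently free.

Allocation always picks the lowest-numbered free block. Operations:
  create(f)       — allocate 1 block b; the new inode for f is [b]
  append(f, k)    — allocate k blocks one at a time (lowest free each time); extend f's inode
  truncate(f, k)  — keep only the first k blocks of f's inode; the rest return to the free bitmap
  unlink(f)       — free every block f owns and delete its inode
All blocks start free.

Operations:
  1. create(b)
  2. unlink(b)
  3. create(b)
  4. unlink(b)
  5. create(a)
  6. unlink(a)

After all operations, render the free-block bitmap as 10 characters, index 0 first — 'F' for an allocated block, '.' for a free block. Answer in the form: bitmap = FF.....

bitmap = ..........

  1. create(b)  ⇒  F.........  {b→[0]}
  2. unlink(b)  ⇒  ..........  {}
  3. create(b)  ⇒  F.........  {b→[0]}
  4. unlink(b)  ⇒  ..........  {}
  5. create(a)  ⇒  F.........  {a→[0]}
  6. unlink(a)  ⇒  ..........  {}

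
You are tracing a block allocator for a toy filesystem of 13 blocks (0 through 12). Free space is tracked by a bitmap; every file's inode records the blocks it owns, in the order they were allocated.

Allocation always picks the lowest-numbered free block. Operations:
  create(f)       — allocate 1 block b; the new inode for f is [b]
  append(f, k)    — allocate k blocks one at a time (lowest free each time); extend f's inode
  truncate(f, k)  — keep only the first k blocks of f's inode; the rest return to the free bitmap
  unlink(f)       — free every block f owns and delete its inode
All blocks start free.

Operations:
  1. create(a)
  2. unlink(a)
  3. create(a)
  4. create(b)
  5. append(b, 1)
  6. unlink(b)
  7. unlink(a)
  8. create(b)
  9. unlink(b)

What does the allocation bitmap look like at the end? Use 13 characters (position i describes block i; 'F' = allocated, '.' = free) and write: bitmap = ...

bitmap = .............

after create(a) → a:[0]  free=[F............]
after unlink(a) →   free=[.............]
after create(a) → a:[0]  free=[F............]
after create(b) → a:[0], b:[1]  free=[FF...........]
after append(b, 1) → a:[0], b:[1, 2]  free=[FFF..........]
after unlink(b) → a:[0]  free=[F............]
after unlink(a) →   free=[.............]
after create(b) → b:[0]  free=[F............]
after unlink(b) →   free=[.............]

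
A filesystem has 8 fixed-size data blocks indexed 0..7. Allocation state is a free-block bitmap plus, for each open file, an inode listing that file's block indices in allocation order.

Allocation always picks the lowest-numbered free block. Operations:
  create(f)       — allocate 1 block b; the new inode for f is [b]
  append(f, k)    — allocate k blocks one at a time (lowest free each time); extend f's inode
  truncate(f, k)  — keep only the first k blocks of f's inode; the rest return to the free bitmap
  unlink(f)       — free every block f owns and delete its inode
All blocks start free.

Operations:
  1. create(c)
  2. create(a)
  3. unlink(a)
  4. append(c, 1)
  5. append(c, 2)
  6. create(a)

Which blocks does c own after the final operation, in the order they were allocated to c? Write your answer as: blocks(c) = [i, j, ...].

blocks(c) = [0, 1, 2, 3]

after create(c) → c:[0]  free=[F.......]
after create(a) → a:[1], c:[0]  free=[FF......]
after unlink(a) → c:[0]  free=[F.......]
after append(c, 1) → c:[0, 1]  free=[FF......]
after append(c, 2) → c:[0, 1, 2, 3]  free=[FFFF....]
after create(a) → a:[4], c:[0, 1, 2, 3]  free=[FFFFF...]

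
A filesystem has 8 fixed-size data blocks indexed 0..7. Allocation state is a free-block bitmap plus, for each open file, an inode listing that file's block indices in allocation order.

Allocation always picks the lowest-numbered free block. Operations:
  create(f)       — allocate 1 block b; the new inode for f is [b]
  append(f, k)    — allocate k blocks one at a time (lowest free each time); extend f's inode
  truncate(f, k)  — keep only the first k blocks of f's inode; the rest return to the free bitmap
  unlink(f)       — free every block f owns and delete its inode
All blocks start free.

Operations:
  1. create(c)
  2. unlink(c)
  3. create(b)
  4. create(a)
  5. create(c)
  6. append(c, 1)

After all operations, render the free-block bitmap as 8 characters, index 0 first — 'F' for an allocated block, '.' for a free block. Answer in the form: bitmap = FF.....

after create(c) → c:[0]  free=[F.......]
after unlink(c) →   free=[........]
after create(b) → b:[0]  free=[F.......]
after create(a) → a:[1], b:[0]  free=[FF......]
after create(c) → a:[1], b:[0], c:[2]  free=[FFF.....]
after append(c, 1) → a:[1], b:[0], c:[2, 3]  free=[FFFF....]

bitmap = FFFF....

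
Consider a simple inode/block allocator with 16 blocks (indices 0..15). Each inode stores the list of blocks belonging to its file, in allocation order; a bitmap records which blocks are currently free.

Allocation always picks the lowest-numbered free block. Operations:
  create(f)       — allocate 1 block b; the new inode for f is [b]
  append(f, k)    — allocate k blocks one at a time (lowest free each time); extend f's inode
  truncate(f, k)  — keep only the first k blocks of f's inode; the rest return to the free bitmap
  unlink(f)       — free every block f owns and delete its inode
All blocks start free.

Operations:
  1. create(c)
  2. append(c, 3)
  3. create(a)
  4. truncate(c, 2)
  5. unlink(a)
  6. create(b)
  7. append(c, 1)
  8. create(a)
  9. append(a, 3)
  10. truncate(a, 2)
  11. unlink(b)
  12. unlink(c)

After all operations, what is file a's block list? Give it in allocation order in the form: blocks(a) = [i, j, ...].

after create(c) → c:[0]  free=[F...............]
after append(c, 3) → c:[0, 1, 2, 3]  free=[FFFF............]
after create(a) → a:[4], c:[0, 1, 2, 3]  free=[FFFFF...........]
after truncate(c, 2) → a:[4], c:[0, 1]  free=[FF..F...........]
after unlink(a) → c:[0, 1]  free=[FF..............]
after create(b) → b:[2], c:[0, 1]  free=[FFF.............]
after append(c, 1) → b:[2], c:[0, 1, 3]  free=[FFFF............]
after create(a) → a:[4], b:[2], c:[0, 1, 3]  free=[FFFFF...........]
after append(a, 3) → a:[4, 5, 6, 7], b:[2], c:[0, 1, 3]  free=[FFFFFFFF........]
after truncate(a, 2) → a:[4, 5], b:[2], c:[0, 1, 3]  free=[FFFFFF..........]
after unlink(b) → a:[4, 5], c:[0, 1, 3]  free=[FF.FFF..........]
after unlink(c) → a:[4, 5]  free=[....FF..........]

blocks(a) = [4, 5]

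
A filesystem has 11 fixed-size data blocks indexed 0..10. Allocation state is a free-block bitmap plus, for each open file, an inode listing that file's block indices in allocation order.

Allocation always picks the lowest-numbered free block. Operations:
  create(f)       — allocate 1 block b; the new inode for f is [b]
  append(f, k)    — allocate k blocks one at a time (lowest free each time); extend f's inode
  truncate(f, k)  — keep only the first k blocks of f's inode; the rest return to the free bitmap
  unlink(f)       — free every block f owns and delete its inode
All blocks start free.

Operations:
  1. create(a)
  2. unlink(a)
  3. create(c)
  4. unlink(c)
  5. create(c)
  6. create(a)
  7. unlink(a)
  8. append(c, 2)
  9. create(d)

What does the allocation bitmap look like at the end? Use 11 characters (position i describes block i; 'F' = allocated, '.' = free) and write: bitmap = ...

after create(a) → a:[0]  free=[F..........]
after unlink(a) →   free=[...........]
after create(c) → c:[0]  free=[F..........]
after unlink(c) →   free=[...........]
after create(c) → c:[0]  free=[F..........]
after create(a) → a:[1], c:[0]  free=[FF.........]
after unlink(a) → c:[0]  free=[F..........]
after append(c, 2) → c:[0, 1, 2]  free=[FFF........]
after create(d) → c:[0, 1, 2], d:[3]  free=[FFFF.......]

bitmap = FFFF.......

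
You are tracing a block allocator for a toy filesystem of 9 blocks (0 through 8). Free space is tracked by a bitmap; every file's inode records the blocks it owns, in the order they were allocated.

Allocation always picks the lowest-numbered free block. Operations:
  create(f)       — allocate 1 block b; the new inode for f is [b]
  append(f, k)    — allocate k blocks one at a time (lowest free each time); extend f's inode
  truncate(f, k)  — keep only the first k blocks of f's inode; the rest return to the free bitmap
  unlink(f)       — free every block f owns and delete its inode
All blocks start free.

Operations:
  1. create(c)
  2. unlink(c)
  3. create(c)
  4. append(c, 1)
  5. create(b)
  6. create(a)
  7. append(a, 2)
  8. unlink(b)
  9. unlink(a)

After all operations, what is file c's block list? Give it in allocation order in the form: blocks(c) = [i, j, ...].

blocks(c) = [0, 1]

create(c): bitmap=F........ | c=[0]
unlink(c): bitmap=......... | 
create(c): bitmap=F........ | c=[0]
append(c, 1): bitmap=FF....... | c=[0, 1]
create(b): bitmap=FFF...... | b=[2] c=[0, 1]
create(a): bitmap=FFFF..... | a=[3] b=[2] c=[0, 1]
append(a, 2): bitmap=FFFFFF... | a=[3, 4, 5] b=[2] c=[0, 1]
unlink(b): bitmap=FF.FFF... | a=[3, 4, 5] c=[0, 1]
unlink(a): bitmap=FF....... | c=[0, 1]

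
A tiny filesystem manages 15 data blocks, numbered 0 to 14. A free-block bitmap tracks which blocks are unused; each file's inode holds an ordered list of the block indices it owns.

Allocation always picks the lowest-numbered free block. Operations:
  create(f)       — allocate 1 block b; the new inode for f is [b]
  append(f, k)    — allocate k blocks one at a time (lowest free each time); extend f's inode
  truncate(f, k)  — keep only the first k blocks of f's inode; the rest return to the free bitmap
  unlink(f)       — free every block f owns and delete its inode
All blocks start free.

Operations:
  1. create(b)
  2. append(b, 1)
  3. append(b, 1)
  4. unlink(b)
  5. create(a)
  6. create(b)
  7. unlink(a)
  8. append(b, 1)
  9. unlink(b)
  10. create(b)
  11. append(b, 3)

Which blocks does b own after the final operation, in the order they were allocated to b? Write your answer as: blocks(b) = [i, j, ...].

create(b): bitmap=F.............. | b=[0]
append(b, 1): bitmap=FF............. | b=[0, 1]
append(b, 1): bitmap=FFF............ | b=[0, 1, 2]
unlink(b): bitmap=............... | 
create(a): bitmap=F.............. | a=[0]
create(b): bitmap=FF............. | a=[0] b=[1]
unlink(a): bitmap=.F............. | b=[1]
append(b, 1): bitmap=FF............. | b=[1, 0]
unlink(b): bitmap=............... | 
create(b): bitmap=F.............. | b=[0]
append(b, 3): bitmap=FFFF........... | b=[0, 1, 2, 3]

blocks(b) = [0, 1, 2, 3]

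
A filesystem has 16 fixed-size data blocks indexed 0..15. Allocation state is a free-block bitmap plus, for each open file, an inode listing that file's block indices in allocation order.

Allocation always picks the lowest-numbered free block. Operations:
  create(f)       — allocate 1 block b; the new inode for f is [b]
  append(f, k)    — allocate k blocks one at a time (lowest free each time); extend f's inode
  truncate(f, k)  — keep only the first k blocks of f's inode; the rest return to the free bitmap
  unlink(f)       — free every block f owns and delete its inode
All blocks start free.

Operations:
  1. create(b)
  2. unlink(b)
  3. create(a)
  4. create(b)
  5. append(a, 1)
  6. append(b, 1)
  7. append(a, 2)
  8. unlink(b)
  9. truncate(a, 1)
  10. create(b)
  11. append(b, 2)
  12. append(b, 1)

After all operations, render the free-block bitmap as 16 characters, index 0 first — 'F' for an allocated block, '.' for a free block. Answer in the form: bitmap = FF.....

bitmap = FFFFF...........

after create(b) → b:[0]  free=[F...............]
after unlink(b) →   free=[................]
after create(a) → a:[0]  free=[F...............]
after create(b) → a:[0], b:[1]  free=[FF..............]
after append(a, 1) → a:[0, 2], b:[1]  free=[FFF.............]
after append(b, 1) → a:[0, 2], b:[1, 3]  free=[FFFF............]
after append(a, 2) → a:[0, 2, 4, 5], b:[1, 3]  free=[FFFFFF..........]
after unlink(b) → a:[0, 2, 4, 5]  free=[F.F.FF..........]
after truncate(a, 1) → a:[0]  free=[F...............]
after create(b) → a:[0], b:[1]  free=[FF..............]
after append(b, 2) → a:[0], b:[1, 2, 3]  free=[FFFF............]
after append(b, 1) → a:[0], b:[1, 2, 3, 4]  free=[FFFFF...........]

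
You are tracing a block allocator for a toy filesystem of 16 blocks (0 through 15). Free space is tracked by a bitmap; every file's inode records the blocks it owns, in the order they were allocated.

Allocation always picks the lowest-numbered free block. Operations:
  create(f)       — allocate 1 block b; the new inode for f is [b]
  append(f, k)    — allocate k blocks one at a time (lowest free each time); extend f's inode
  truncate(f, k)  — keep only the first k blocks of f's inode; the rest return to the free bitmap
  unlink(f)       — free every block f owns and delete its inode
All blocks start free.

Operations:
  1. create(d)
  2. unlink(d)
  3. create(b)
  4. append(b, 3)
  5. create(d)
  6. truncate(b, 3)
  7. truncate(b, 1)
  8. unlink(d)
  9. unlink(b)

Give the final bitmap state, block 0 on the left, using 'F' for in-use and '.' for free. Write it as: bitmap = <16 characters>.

bitmap = ................

create(d): bitmap=F............... | d=[0]
unlink(d): bitmap=................ | 
create(b): bitmap=F............... | b=[0]
append(b, 3): bitmap=FFFF............ | b=[0, 1, 2, 3]
create(d): bitmap=FFFFF........... | b=[0, 1, 2, 3] d=[4]
truncate(b, 3): bitmap=FFF.F........... | b=[0, 1, 2] d=[4]
truncate(b, 1): bitmap=F...F........... | b=[0] d=[4]
unlink(d): bitmap=F............... | b=[0]
unlink(b): bitmap=................ | 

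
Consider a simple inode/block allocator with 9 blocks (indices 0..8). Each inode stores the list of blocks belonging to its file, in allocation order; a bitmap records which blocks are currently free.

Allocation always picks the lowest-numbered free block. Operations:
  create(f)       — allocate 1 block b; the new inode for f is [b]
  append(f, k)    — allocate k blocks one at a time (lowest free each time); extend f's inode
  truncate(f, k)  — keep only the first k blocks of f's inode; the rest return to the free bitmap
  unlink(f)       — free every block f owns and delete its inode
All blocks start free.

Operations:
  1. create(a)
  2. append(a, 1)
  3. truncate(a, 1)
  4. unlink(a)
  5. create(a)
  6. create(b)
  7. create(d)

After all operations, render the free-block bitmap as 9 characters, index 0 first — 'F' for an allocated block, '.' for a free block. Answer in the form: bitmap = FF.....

[1] create(a) — a=0 (map F........)
[2] append(a, 1) — a=0,1 (map FF.......)
[3] truncate(a, 1) — a=0 (map F........)
[4] unlink(a) —  (map .........)
[5] create(a) — a=0 (map F........)
[6] create(b) — a=0 b=1 (map FF.......)
[7] create(d) — a=0 b=1 d=2 (map FFF......)

bitmap = FFF......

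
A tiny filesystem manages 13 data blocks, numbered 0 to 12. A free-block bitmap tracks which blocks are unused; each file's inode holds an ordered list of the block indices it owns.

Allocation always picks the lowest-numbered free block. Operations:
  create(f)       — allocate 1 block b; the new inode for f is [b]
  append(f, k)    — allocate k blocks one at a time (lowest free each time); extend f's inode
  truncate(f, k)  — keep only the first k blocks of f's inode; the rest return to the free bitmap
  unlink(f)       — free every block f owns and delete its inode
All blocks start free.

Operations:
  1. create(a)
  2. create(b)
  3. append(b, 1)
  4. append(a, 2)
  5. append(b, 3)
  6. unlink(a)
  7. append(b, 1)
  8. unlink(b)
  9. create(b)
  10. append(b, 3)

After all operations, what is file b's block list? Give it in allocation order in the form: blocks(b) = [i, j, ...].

  1. create(a)  ⇒  F............  {a→[0]}
  2. create(b)  ⇒  FF...........  {a→[0]; b→[1]}
  3. append(b, 1)  ⇒  FFF..........  {a→[0]; b→[1, 2]}
  4. append(a, 2)  ⇒  FFFFF........  {a→[0, 3, 4]; b→[1, 2]}
  5. append(b, 3)  ⇒  FFFFFFFF.....  {a→[0, 3, 4]; b→[1, 2, 5, 6, 7]}
  6. unlink(a)  ⇒  .FF..FFF.....  {b→[1, 2, 5, 6, 7]}
  7. append(b, 1)  ⇒  FFF..FFF.....  {b→[1, 2, 5, 6, 7, 0]}
  8. unlink(b)  ⇒  .............  {}
  9. create(b)  ⇒  F............  {b→[0]}
  10. append(b, 3)  ⇒  FFFF.........  {b→[0, 1, 2, 3]}

blocks(b) = [0, 1, 2, 3]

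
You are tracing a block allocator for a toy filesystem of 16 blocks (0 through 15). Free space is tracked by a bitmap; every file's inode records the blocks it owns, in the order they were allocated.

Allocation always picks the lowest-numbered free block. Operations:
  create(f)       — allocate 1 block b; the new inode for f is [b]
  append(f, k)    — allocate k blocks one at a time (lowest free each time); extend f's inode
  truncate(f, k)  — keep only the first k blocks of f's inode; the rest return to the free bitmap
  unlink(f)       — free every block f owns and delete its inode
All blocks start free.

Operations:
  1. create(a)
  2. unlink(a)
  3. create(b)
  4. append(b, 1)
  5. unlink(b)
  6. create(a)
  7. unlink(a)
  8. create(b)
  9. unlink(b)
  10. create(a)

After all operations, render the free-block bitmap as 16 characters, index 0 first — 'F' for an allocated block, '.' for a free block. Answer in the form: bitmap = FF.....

bitmap = F...............

[1] create(a) — a=0 (map F...............)
[2] unlink(a) —  (map ................)
[3] create(b) — b=0 (map F...............)
[4] append(b, 1) — b=0,1 (map FF..............)
[5] unlink(b) —  (map ................)
[6] create(a) — a=0 (map F...............)
[7] unlink(a) —  (map ................)
[8] create(b) — b=0 (map F...............)
[9] unlink(b) —  (map ................)
[10] create(a) — a=0 (map F...............)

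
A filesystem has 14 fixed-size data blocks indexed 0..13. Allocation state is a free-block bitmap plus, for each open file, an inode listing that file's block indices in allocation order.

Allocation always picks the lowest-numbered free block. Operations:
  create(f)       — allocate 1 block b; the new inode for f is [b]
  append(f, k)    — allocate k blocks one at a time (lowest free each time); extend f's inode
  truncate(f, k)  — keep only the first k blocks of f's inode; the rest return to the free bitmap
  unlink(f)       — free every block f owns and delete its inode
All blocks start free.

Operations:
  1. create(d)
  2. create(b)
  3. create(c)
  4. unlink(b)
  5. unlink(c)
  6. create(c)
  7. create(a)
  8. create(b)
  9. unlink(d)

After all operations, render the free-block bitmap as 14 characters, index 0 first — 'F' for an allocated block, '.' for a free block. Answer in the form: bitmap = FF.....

bitmap = .FFF..........

after create(d) → d:[0]  free=[F.............]
after create(b) → b:[1], d:[0]  free=[FF............]
after create(c) → b:[1], c:[2], d:[0]  free=[FFF...........]
after unlink(b) → c:[2], d:[0]  free=[F.F...........]
after unlink(c) → d:[0]  free=[F.............]
after create(c) → c:[1], d:[0]  free=[FF............]
after create(a) → a:[2], c:[1], d:[0]  free=[FFF...........]
after create(b) → a:[2], b:[3], c:[1], d:[0]  free=[FFFF..........]
after unlink(d) → a:[2], b:[3], c:[1]  free=[.FFF..........]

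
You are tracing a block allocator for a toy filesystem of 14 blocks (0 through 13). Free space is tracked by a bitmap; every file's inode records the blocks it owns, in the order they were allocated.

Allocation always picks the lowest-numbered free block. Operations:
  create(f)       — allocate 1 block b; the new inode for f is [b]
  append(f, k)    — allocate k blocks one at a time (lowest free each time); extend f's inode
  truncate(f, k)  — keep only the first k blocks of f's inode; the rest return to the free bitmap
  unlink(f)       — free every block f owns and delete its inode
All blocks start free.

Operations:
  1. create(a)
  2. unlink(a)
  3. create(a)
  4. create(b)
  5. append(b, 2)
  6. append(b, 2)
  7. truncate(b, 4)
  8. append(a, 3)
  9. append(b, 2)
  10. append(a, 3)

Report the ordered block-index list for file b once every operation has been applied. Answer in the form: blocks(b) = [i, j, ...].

blocks(b) = [1, 2, 3, 4, 8, 9]

create(a): bitmap=F............. | a=[0]
unlink(a): bitmap=.............. | 
create(a): bitmap=F............. | a=[0]
create(b): bitmap=FF............ | a=[0] b=[1]
append(b, 2): bitmap=FFFF.......... | a=[0] b=[1, 2, 3]
append(b, 2): bitmap=FFFFFF........ | a=[0] b=[1, 2, 3, 4, 5]
truncate(b, 4): bitmap=FFFFF......... | a=[0] b=[1, 2, 3, 4]
append(a, 3): bitmap=FFFFFFFF...... | a=[0, 5, 6, 7] b=[1, 2, 3, 4]
append(b, 2): bitmap=FFFFFFFFFF.... | a=[0, 5, 6, 7] b=[1, 2, 3, 4, 8, 9]
append(a, 3): bitmap=FFFFFFFFFFFFF. | a=[0, 5, 6, 7, 10, 11, 12] b=[1, 2, 3, 4, 8, 9]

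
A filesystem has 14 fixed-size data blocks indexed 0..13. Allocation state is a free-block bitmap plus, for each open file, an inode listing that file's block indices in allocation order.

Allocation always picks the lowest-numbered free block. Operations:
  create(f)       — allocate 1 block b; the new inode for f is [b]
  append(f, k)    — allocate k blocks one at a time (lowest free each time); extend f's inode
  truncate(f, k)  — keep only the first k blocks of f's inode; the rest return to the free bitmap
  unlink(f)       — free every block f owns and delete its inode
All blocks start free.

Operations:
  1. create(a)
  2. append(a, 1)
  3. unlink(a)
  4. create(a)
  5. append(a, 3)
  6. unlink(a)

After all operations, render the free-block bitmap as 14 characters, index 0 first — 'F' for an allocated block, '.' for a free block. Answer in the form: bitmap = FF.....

create(a): bitmap=F............. | a=[0]
append(a, 1): bitmap=FF............ | a=[0, 1]
unlink(a): bitmap=.............. | 
create(a): bitmap=F............. | a=[0]
append(a, 3): bitmap=FFFF.......... | a=[0, 1, 2, 3]
unlink(a): bitmap=.............. | 

bitmap = ..............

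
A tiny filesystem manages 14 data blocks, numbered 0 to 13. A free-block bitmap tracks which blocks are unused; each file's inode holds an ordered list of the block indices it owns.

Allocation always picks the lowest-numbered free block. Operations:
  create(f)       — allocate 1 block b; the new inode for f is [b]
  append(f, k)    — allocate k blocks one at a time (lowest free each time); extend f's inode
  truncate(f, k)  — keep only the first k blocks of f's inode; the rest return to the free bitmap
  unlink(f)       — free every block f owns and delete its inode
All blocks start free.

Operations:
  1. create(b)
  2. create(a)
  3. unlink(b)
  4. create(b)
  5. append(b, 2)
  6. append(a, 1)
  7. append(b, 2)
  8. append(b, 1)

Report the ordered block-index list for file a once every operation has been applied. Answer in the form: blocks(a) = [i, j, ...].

blocks(a) = [1, 4]

create(b): bitmap=F............. | b=[0]
create(a): bitmap=FF............ | a=[1] b=[0]
unlink(b): bitmap=.F............ | a=[1]
create(b): bitmap=FF............ | a=[1] b=[0]
append(b, 2): bitmap=FFFF.......... | a=[1] b=[0, 2, 3]
append(a, 1): bitmap=FFFFF......... | a=[1, 4] b=[0, 2, 3]
append(b, 2): bitmap=FFFFFFF....... | a=[1, 4] b=[0, 2, 3, 5, 6]
append(b, 1): bitmap=FFFFFFFF...... | a=[1, 4] b=[0, 2, 3, 5, 6, 7]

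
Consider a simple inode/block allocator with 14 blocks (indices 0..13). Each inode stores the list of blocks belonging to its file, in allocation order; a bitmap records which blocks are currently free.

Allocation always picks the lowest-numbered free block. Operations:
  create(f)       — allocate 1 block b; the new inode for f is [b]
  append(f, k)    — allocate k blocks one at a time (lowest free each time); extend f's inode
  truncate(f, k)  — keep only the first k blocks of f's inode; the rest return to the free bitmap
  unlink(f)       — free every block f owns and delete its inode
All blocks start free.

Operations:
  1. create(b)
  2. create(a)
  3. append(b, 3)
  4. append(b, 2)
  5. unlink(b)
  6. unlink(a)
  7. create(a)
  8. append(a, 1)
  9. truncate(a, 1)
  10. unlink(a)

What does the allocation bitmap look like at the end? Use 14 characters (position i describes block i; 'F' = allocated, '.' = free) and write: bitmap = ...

  1. create(b)  ⇒  F.............  {b→[0]}
  2. create(a)  ⇒  FF............  {a→[1]; b→[0]}
  3. append(b, 3)  ⇒  FFFFF.........  {a→[1]; b→[0, 2, 3, 4]}
  4. append(b, 2)  ⇒  FFFFFFF.......  {a→[1]; b→[0, 2, 3, 4, 5, 6]}
  5. unlink(b)  ⇒  .F............  {a→[1]}
  6. unlink(a)  ⇒  ..............  {}
  7. create(a)  ⇒  F.............  {a→[0]}
  8. append(a, 1)  ⇒  FF............  {a→[0, 1]}
  9. truncate(a, 1)  ⇒  F.............  {a→[0]}
  10. unlink(a)  ⇒  ..............  {}

bitmap = ..............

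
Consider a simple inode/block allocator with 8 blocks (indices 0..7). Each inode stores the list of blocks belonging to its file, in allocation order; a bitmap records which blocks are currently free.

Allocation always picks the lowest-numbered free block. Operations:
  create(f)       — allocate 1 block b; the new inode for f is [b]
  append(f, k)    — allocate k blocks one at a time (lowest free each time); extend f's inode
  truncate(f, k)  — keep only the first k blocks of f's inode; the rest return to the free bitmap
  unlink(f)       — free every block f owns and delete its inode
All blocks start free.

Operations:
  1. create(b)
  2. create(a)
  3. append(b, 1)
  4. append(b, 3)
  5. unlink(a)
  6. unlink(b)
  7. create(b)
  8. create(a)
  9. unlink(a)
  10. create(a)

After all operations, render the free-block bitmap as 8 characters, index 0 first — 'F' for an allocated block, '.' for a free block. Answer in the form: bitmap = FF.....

bitmap = FF......

after create(b) → b:[0]  free=[F.......]
after create(a) → a:[1], b:[0]  free=[FF......]
after append(b, 1) → a:[1], b:[0, 2]  free=[FFF.....]
after append(b, 3) → a:[1], b:[0, 2, 3, 4, 5]  free=[FFFFFF..]
after unlink(a) → b:[0, 2, 3, 4, 5]  free=[F.FFFF..]
after unlink(b) →   free=[........]
after create(b) → b:[0]  free=[F.......]
after create(a) → a:[1], b:[0]  free=[FF......]
after unlink(a) → b:[0]  free=[F.......]
after create(a) → a:[1], b:[0]  free=[FF......]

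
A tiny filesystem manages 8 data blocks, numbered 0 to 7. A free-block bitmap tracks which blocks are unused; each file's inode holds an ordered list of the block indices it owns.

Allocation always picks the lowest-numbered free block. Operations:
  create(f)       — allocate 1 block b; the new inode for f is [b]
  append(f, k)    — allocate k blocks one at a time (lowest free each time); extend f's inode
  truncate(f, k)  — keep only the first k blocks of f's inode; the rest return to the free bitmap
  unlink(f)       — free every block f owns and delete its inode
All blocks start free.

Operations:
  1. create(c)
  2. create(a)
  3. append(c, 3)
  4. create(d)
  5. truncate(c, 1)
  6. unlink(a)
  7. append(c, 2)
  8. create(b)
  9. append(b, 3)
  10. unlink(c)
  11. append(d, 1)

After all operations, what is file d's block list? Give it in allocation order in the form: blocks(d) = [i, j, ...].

blocks(d) = [5, 0]

create(c): bitmap=F....... | c=[0]
create(a): bitmap=FF...... | a=[1] c=[0]
append(c, 3): bitmap=FFFFF... | a=[1] c=[0, 2, 3, 4]
create(d): bitmap=FFFFFF.. | a=[1] c=[0, 2, 3, 4] d=[5]
truncate(c, 1): bitmap=FF...F.. | a=[1] c=[0] d=[5]
unlink(a): bitmap=F....F.. | c=[0] d=[5]
append(c, 2): bitmap=FFF..F.. | c=[0, 1, 2] d=[5]
create(b): bitmap=FFFF.F.. | b=[3] c=[0, 1, 2] d=[5]
append(b, 3): bitmap=FFFFFFFF | b=[3, 4, 6, 7] c=[0, 1, 2] d=[5]
unlink(c): bitmap=...FFFFF | b=[3, 4, 6, 7] d=[5]
append(d, 1): bitmap=F..FFFFF | b=[3, 4, 6, 7] d=[5, 0]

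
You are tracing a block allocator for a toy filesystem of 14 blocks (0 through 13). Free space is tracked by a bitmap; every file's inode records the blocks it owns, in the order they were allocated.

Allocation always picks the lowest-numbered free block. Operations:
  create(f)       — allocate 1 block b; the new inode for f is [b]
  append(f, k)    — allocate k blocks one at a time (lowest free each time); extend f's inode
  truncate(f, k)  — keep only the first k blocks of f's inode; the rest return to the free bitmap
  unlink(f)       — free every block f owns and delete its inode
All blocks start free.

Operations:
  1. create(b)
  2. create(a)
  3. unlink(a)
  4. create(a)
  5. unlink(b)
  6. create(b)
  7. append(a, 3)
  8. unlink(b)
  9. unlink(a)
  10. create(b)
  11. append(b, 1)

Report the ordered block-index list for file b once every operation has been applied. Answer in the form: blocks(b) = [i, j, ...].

after create(b) → b:[0]  free=[F.............]
after create(a) → a:[1], b:[0]  free=[FF............]
after unlink(a) → b:[0]  free=[F.............]
after create(a) → a:[1], b:[0]  free=[FF............]
after unlink(b) → a:[1]  free=[.F............]
after create(b) → a:[1], b:[0]  free=[FF............]
after append(a, 3) → a:[1, 2, 3, 4], b:[0]  free=[FFFFF.........]
after unlink(b) → a:[1, 2, 3, 4]  free=[.FFFF.........]
after unlink(a) →   free=[..............]
after create(b) → b:[0]  free=[F.............]
after append(b, 1) → b:[0, 1]  free=[FF............]

blocks(b) = [0, 1]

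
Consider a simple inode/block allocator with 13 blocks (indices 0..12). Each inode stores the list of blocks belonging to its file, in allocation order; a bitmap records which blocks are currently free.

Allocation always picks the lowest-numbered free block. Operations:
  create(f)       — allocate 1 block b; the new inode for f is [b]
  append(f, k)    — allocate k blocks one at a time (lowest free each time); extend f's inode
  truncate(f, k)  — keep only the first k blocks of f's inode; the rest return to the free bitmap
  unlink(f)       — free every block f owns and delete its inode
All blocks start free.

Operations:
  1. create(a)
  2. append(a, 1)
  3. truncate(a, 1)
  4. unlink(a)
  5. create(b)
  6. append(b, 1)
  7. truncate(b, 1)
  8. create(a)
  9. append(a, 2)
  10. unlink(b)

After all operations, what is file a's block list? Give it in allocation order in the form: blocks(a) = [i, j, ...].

  1. create(a)  ⇒  F............  {a→[0]}
  2. append(a, 1)  ⇒  FF...........  {a→[0, 1]}
  3. truncate(a, 1)  ⇒  F............  {a→[0]}
  4. unlink(a)  ⇒  .............  {}
  5. create(b)  ⇒  F............  {b→[0]}
  6. append(b, 1)  ⇒  FF...........  {b→[0, 1]}
  7. truncate(b, 1)  ⇒  F............  {b→[0]}
  8. create(a)  ⇒  FF...........  {a→[1]; b→[0]}
  9. append(a, 2)  ⇒  FFFF.........  {a→[1, 2, 3]; b→[0]}
  10. unlink(b)  ⇒  .FFF.........  {a→[1, 2, 3]}

blocks(a) = [1, 2, 3]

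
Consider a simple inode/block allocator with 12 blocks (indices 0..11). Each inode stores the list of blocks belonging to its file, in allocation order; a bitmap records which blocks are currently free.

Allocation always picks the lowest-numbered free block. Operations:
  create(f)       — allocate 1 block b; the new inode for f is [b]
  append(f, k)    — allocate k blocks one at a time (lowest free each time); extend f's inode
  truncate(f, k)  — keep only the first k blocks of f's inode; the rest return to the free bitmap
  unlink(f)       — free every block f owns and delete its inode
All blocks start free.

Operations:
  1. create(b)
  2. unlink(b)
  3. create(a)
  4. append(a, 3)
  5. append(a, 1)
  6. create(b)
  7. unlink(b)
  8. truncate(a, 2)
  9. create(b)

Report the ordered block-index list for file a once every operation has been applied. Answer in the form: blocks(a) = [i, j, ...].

create(b): bitmap=F........... | b=[0]
unlink(b): bitmap=............ | 
create(a): bitmap=F........... | a=[0]
append(a, 3): bitmap=FFFF........ | a=[0, 1, 2, 3]
append(a, 1): bitmap=FFFFF....... | a=[0, 1, 2, 3, 4]
create(b): bitmap=FFFFFF...... | a=[0, 1, 2, 3, 4] b=[5]
unlink(b): bitmap=FFFFF....... | a=[0, 1, 2, 3, 4]
truncate(a, 2): bitmap=FF.......... | a=[0, 1]
create(b): bitmap=FFF......... | a=[0, 1] b=[2]

blocks(a) = [0, 1]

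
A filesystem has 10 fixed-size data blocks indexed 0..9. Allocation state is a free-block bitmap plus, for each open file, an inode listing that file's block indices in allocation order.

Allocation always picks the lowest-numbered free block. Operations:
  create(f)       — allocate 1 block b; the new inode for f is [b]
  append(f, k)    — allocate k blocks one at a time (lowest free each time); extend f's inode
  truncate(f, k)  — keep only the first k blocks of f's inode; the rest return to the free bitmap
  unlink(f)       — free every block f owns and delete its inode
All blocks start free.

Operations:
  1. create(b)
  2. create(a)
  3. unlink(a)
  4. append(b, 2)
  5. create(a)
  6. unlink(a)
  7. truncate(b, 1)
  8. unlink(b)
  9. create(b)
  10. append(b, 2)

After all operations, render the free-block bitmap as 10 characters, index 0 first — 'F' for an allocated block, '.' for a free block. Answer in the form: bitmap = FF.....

bitmap = FFF.......

create(b): bitmap=F......... | b=[0]
create(a): bitmap=FF........ | a=[1] b=[0]
unlink(a): bitmap=F......... | b=[0]
append(b, 2): bitmap=FFF....... | b=[0, 1, 2]
create(a): bitmap=FFFF...... | a=[3] b=[0, 1, 2]
unlink(a): bitmap=FFF....... | b=[0, 1, 2]
truncate(b, 1): bitmap=F......... | b=[0]
unlink(b): bitmap=.......... | 
create(b): bitmap=F......... | b=[0]
append(b, 2): bitmap=FFF....... | b=[0, 1, 2]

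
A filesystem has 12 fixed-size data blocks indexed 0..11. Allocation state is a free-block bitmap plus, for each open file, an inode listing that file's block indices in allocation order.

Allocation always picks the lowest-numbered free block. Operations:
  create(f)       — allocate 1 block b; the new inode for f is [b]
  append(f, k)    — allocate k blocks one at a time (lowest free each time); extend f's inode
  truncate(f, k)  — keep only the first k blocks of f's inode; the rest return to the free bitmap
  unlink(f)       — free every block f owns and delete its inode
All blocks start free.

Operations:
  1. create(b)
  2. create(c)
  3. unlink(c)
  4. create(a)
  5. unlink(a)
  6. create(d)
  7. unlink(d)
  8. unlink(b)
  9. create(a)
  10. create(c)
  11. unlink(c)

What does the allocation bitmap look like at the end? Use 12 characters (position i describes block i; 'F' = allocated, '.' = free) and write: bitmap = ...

after create(b) → b:[0]  free=[F...........]
after create(c) → b:[0], c:[1]  free=[FF..........]
after unlink(c) → b:[0]  free=[F...........]
after create(a) → a:[1], b:[0]  free=[FF..........]
after unlink(a) → b:[0]  free=[F...........]
after create(d) → b:[0], d:[1]  free=[FF..........]
after unlink(d) → b:[0]  free=[F...........]
after unlink(b) →   free=[............]
after create(a) → a:[0]  free=[F...........]
after create(c) → a:[0], c:[1]  free=[FF..........]
after unlink(c) → a:[0]  free=[F...........]

bitmap = F...........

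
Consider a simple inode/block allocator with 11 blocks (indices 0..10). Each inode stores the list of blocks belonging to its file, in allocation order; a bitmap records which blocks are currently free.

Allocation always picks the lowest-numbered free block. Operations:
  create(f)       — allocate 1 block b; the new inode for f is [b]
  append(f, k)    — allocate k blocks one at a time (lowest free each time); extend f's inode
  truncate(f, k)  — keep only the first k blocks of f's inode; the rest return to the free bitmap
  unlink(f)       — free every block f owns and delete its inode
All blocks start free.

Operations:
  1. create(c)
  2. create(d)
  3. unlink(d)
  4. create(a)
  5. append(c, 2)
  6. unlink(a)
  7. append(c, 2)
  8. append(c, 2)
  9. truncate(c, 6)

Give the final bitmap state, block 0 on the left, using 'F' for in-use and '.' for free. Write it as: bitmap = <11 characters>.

bitmap = FFFFFF.....

create(c): bitmap=F.......... | c=[0]
create(d): bitmap=FF......... | c=[0] d=[1]
unlink(d): bitmap=F.......... | c=[0]
create(a): bitmap=FF......... | a=[1] c=[0]
append(c, 2): bitmap=FFFF....... | a=[1] c=[0, 2, 3]
unlink(a): bitmap=F.FF....... | c=[0, 2, 3]
append(c, 2): bitmap=FFFFF...... | c=[0, 2, 3, 1, 4]
append(c, 2): bitmap=FFFFFFF.... | c=[0, 2, 3, 1, 4, 5, 6]
truncate(c, 6): bitmap=FFFFFF..... | c=[0, 2, 3, 1, 4, 5]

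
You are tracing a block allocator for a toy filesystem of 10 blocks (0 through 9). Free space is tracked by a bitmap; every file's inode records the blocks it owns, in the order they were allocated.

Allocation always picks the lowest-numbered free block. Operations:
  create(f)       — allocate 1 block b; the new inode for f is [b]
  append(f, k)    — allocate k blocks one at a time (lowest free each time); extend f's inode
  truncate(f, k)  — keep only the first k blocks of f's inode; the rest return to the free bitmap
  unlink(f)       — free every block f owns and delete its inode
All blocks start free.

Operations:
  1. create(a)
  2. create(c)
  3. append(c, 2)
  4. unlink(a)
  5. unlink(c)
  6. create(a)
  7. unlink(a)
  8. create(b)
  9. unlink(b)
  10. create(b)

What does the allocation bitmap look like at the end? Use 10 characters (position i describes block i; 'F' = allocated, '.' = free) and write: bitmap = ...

  1. create(a)  ⇒  F.........  {a→[0]}
  2. create(c)  ⇒  FF........  {a→[0]; c→[1]}
  3. append(c, 2)  ⇒  FFFF......  {a→[0]; c→[1, 2, 3]}
  4. unlink(a)  ⇒  .FFF......  {c→[1, 2, 3]}
  5. unlink(c)  ⇒  ..........  {}
  6. create(a)  ⇒  F.........  {a→[0]}
  7. unlink(a)  ⇒  ..........  {}
  8. create(b)  ⇒  F.........  {b→[0]}
  9. unlink(b)  ⇒  ..........  {}
  10. create(b)  ⇒  F.........  {b→[0]}

bitmap = F.........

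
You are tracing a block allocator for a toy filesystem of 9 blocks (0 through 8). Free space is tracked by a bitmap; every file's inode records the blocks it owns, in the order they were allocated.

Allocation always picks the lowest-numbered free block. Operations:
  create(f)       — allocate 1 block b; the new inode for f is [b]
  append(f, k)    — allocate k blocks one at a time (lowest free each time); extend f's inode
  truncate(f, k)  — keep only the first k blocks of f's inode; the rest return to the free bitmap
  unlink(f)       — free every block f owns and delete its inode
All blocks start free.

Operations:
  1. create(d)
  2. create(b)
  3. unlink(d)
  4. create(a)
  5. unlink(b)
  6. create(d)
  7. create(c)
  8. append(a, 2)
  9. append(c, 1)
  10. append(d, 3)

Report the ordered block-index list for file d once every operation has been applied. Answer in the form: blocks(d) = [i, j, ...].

  1. create(d)  ⇒  F........  {d→[0]}
  2. create(b)  ⇒  FF.......  {b→[1]; d→[0]}
  3. unlink(d)  ⇒  .F.......  {b→[1]}
  4. create(a)  ⇒  FF.......  {a→[0]; b→[1]}
  5. unlink(b)  ⇒  F........  {a→[0]}
  6. create(d)  ⇒  FF.......  {a→[0]; d→[1]}
  7. create(c)  ⇒  FFF......  {a→[0]; c→[2]; d→[1]}
  8. append(a, 2)  ⇒  FFFFF....  {a→[0, 3, 4]; c→[2]; d→[1]}
  9. append(c, 1)  ⇒  FFFFFF...  {a→[0, 3, 4]; c→[2, 5]; d→[1]}
  10. append(d, 3)  ⇒  FFFFFFFFF  {a→[0, 3, 4]; c→[2, 5]; d→[1, 6, 7, 8]}

blocks(d) = [1, 6, 7, 8]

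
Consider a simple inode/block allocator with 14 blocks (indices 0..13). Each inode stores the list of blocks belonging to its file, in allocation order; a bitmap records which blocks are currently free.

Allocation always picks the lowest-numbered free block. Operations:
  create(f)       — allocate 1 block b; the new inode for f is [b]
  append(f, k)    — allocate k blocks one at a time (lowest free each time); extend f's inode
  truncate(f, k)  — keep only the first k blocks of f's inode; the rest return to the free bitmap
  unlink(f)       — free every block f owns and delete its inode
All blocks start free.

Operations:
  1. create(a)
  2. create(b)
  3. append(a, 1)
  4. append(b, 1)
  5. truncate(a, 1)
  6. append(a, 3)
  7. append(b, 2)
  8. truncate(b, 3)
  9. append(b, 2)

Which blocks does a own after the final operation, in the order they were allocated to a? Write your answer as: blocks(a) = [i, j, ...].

blocks(a) = [0, 2, 4, 5]

[1] create(a) — a=0 (map F.............)
[2] create(b) — a=0 b=1 (map FF............)
[3] append(a, 1) — a=0,2 b=1 (map FFF...........)
[4] append(b, 1) — a=0,2 b=1,3 (map FFFF..........)
[5] truncate(a, 1) — a=0 b=1,3 (map FF.F..........)
[6] append(a, 3) — a=0,2,4,5 b=1,3 (map FFFFFF........)
[7] append(b, 2) — a=0,2,4,5 b=1,3,6,7 (map FFFFFFFF......)
[8] truncate(b, 3) — a=0,2,4,5 b=1,3,6 (map FFFFFFF.......)
[9] append(b, 2) — a=0,2,4,5 b=1,3,6,7,8 (map FFFFFFFFF.....)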